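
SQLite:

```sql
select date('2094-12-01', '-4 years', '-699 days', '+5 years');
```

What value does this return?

Adding -4 years to 2094-12-01 gives 2090-12-01.
Applying '-699 days' to 2090-12-01: counting 699 days back gives 2089-01-01.
Adding +5 years to 2089-01-01 gives 2094-01-01.

2094-01-01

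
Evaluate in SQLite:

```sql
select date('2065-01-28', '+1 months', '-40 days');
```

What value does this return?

Adding +1 month to 2065-01-28 gives 2065-02-28.
Going back 28 days from 2065-02-28 reaches 2065-01-31 (last day of January, 31 days).
Going back 12 days within January lands on 2065-01-19.

2065-01-19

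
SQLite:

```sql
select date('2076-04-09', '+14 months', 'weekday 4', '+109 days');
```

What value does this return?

2077-09-27

Adding +14 months to 2076-04-09 gives 2077-06-09.
`weekday 4` advances to the next Thursday; 2077-06-09 is a Wednesday, so it moves forward to 2077-06-10.
Applying '+109 days' to 2077-06-10: counting 109 days forward gives 2077-09-27.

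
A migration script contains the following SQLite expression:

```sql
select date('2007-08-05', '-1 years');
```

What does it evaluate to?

Adding -1 year to 2007-08-05 gives 2006-08-05.

2006-08-05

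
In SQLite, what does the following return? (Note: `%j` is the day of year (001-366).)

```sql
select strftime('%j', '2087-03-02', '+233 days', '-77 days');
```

217

First apply '+233 days', '-77 days': 2087-03-02 → 2087-08-05.
Day-of-year for 2087-08-05: days since 2087-01-01 inclusive = 217, zero-padded to 217.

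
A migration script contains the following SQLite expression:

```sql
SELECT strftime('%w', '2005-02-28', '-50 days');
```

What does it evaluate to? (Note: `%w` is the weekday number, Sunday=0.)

0

First apply '-50 days': 2005-02-28 → 2005-01-09.
2005-01-09 is a Sunday; with Sunday=0 that is 0.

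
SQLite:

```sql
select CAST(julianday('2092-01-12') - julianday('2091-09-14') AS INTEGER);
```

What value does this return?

120

16 days remain in September 2091 after the 14th (30 − 14).
October 2091: 31 days.
November 2091: 30 days.
December 2091: 31 days.
Then 12 days into January 2092.
Total: 16 + 31 + 30 + 31 + 12 = 120.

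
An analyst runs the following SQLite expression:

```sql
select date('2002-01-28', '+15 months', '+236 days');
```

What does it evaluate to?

Adding +15 months to 2002-01-28 gives 2003-04-28.
Applying '+236 days' to 2003-04-28: counting 236 days forward gives 2003-12-20.

2003-12-20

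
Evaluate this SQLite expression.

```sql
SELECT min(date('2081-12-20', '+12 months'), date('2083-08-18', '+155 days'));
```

date('2081-12-20', '+12 months') → 2082-12-20.
date('2083-08-18', '+155 days') → 2084-01-20.
Earlier of the two is 2082-12-20.

2082-12-20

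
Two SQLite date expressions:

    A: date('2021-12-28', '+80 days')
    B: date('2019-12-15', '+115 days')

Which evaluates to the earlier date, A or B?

B

A = 2022-03-18.
B = 2020-04-08.
B is earlier.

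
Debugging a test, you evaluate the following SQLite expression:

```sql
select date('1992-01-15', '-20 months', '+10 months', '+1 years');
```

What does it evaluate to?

1992-03-15

Adding -20 months to 1992-01-15 gives 1990-05-15.
Adding +10 months to 1990-05-15 gives 1991-03-15.
Adding +1 year to 1991-03-15 gives 1992-03-15.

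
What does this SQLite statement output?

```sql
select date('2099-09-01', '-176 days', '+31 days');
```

2099-04-09

Applying '-176 days' to 2099-09-01: counting 176 days back gives 2099-03-09.
March 2099 has 31 days; 22 remain after the 9th, so 23 days reach 2099-04-01.
Advancing 8 more days within April lands on 2099-04-09.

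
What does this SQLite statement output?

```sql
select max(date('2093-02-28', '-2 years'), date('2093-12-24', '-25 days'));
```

2093-11-29

date('2093-02-28', '-2 years') → 2091-02-28.
date('2093-12-24', '-25 days') → 2093-11-29.
Later of the two is 2093-11-29.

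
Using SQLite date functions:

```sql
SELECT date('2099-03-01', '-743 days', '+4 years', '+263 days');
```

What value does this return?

2101-11-06

Applying '-743 days' to 2099-03-01: counting 743 days back gives 2097-02-16.
Adding +4 years to 2097-02-16 gives 2101-02-16.
Applying '+263 days' to 2101-02-16: counting 263 days forward gives 2101-11-06.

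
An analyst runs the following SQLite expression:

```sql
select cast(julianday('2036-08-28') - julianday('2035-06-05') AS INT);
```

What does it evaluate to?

450

25 days remain in June 2035 after the 5th (30 − 5).
Full months from July 2035 through July 2036 contribute their day counts.
Then 28 days into August 2036.
Total: 25 + 31 + 31 + 30 + 31 + 30 + 31 + 31 + 29 + 31 + 30 + 31 + 30 + 31 + 28 = 450.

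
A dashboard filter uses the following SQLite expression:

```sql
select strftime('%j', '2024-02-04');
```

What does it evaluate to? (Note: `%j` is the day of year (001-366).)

035

Day-of-year for 2024-02-04: days since 2024-01-01 inclusive = 35, zero-padded to 035.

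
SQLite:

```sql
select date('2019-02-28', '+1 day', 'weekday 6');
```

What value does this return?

February 2019 has 28 days; 0 remain after the 28th, so 1 days reach 2019-03-01.
`weekday 6` advances to the next Saturday; 2019-03-01 is a Friday, so it moves forward to 2019-03-02.

2019-03-02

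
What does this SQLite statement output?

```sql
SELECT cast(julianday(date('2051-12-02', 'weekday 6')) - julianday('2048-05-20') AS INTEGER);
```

`weekday 6` advances to the next Saturday; 2051-12-02 is already a Saturday, so it stays at 2051-12-02.
11 days remain in May 2048 after the 20th (31 − 20).
Full months from June 2048 through November 2051 contribute their day counts.
Then 2 days into December 2051.
Total: 11 + 30 + 31 + 31 + 30 + 31 + 30 + 31 + 31 + 28 + 31 + 30 + 31 + 30 + 31 + 31 + 30 + 31 + 30 + 31 + 31 + 28 + 31 + 30 + 31 + 30 + 31 + 31 + 30 + 31 + 30 + 31 + 31 + 28 + 31 + 30 + 31 + 30 + 31 + 31 + 30 + 31 + 30 + 2 = 1291.

1291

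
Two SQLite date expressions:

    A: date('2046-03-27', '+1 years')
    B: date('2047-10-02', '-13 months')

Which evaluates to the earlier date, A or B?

B

A = 2047-03-27.
B = 2046-09-02.
B is earlier.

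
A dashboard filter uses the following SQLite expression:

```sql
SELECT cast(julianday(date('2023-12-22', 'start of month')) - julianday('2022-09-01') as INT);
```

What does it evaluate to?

`start of month` rewinds 2023-12-22 to 2023-12-01.
29 days remain in September 2022 after the 1st (30 − 1).
Full months from October 2022 through November 2023 contribute their day counts.
Then 1 day into December 2023.
Total: 29 + 31 + 30 + 31 + 31 + 28 + 31 + 30 + 31 + 30 + 31 + 31 + 30 + 31 + 30 + 1 = 456.

456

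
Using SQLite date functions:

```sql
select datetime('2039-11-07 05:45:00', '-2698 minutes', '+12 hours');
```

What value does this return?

2698 minutes = 44h 58m; -2698 minutes from 2039-11-07 05:45:00 is 2039-11-05 08:47:00 (crosses midnight).
+12 hours from 2039-11-05 08:47:00 is 2039-11-05 20:47:00.

2039-11-05 20:47:00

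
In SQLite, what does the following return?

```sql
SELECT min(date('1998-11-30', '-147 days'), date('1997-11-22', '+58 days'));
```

1998-01-19

date('1998-11-30', '-147 days') → 1998-07-06.
date('1997-11-22', '+58 days') → 1998-01-19.
Earlier of the two is 1998-01-19.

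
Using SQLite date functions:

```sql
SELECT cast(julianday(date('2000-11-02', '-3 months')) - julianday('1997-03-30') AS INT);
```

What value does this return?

1221

Adding -3 months to 2000-11-02 gives 2000-08-02.
1 day remains in March 1997 after the 30th (31 − 30).
Full months from April 1997 through July 2000 contribute their day counts.
Then 2 days into August 2000.
Total: 1 + 30 + 31 + 30 + 31 + 31 + 30 + 31 + 30 + 31 + 31 + 28 + 31 + 30 + 31 + 30 + 31 + 31 + 30 + 31 + 30 + 31 + 31 + 28 + 31 + 30 + 31 + 30 + 31 + 31 + 30 + 31 + 30 + 31 + 31 + 29 + 31 + 30 + 31 + 30 + 31 + 2 = 1221.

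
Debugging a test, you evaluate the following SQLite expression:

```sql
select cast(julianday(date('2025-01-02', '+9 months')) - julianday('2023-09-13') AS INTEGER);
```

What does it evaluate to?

750

Adding +9 months to 2025-01-02 gives 2025-10-02.
17 days remain in September 2023 after the 13th (30 − 13).
Full months from October 2023 through September 2025 contribute their day counts.
Then 2 days into October 2025.
Total: 17 + 31 + 30 + 31 + 31 + 29 + 31 + 30 + 31 + 30 + 31 + 31 + 30 + 31 + 30 + 31 + 31 + 28 + 31 + 30 + 31 + 30 + 31 + 31 + 30 + 2 = 750.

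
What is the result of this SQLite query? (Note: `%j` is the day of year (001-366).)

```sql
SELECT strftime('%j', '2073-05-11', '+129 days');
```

First apply '+129 days': 2073-05-11 → 2073-09-17.
Day-of-year for 2073-09-17: days since 2073-01-01 inclusive = 260, zero-padded to 260.

260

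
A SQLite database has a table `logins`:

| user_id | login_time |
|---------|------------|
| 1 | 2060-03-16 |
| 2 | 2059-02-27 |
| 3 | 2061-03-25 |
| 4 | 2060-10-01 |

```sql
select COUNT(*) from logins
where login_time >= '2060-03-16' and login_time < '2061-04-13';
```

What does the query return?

3

Rows in [2060-03-16, 2061-04-13): 2060-03-16, 2061-03-25, 2060-10-01 → 3 rows.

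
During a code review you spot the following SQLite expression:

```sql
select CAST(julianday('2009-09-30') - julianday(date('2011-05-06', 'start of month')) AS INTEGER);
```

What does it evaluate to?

`start of month` rewinds 2011-05-06 to 2011-05-01.
0 days remain in September 2009 after the 30th (30 − 30).
Full months from October 2009 through April 2011 contribute their day counts.
Then 1 day into May 2011.
Total: 0 + 31 + 30 + 31 + 31 + 28 + 31 + 30 + 31 + 30 + 31 + 31 + 30 + 31 + 30 + 31 + 31 + 28 + 31 + 30 + 1 = 578.
The subtraction is earlier − later, so the result is −578 → -578.

-578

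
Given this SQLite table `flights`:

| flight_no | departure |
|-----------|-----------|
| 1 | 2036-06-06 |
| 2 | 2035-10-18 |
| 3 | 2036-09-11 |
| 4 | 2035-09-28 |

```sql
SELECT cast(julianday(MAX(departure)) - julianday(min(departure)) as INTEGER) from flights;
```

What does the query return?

349

MIN = 2035-09-28, MAX = 2036-09-11.
2 days remain in September 2035 after the 28th (30 − 28).
Full months from October 2035 through August 2036 contribute their day counts.
Then 11 days into September 2036.
Total: 2 + 31 + 30 + 31 + 31 + 29 + 31 + 30 + 31 + 30 + 31 + 31 + 11 = 349.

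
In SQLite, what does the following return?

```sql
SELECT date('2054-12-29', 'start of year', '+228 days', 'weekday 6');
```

`start of year` rewinds 2054-12-29 to 2054-01-01.
Applying '+228 days' to 2054-01-01: counting 228 days forward gives 2054-08-17.
`weekday 6` advances to the next Saturday; 2054-08-17 is a Monday, so it moves forward to 2054-08-22.

2054-08-22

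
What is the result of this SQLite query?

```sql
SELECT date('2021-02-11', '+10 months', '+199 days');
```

2022-06-28

Adding +10 months to 2021-02-11 gives 2021-12-11.
Applying '+199 days' to 2021-12-11: counting 199 days forward gives 2022-06-28.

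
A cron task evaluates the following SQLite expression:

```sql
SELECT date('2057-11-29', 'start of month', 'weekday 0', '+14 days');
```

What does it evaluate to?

`start of month` rewinds 2057-11-29 to 2057-11-01.
`weekday 0` advances to the next Sunday; 2057-11-01 is a Thursday, so it moves forward to 2057-11-04.
Advancing 14 more days within November lands on 2057-11-18.

2057-11-18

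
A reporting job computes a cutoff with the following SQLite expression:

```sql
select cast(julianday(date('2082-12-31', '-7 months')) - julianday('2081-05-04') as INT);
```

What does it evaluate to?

Adding -7 months to 2082-12-31 gives 2082-05-31.
27 days remain in May 2081 after the 4th (31 − 4).
Full months from June 2081 through April 2082 contribute their day counts.
Then 31 days into May 2082.
Total: 27 + 30 + 31 + 31 + 30 + 31 + 30 + 31 + 31 + 28 + 31 + 30 + 31 = 392.

392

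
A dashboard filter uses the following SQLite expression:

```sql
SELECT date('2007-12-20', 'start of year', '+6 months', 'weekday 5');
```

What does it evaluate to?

2007-07-06

`start of year` rewinds 2007-12-20 to 2007-01-01.
Adding +6 months to 2007-01-01 gives 2007-07-01.
`weekday 5` advances to the next Friday; 2007-07-01 is a Sunday, so it moves forward to 2007-07-06.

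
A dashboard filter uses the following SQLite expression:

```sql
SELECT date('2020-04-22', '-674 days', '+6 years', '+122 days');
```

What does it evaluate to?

Applying '-674 days' to 2020-04-22: counting 674 days back gives 2018-06-18.
Adding +6 years to 2018-06-18 gives 2024-06-18.
Applying '+122 days' to 2024-06-18: counting 122 days forward gives 2024-10-18.

2024-10-18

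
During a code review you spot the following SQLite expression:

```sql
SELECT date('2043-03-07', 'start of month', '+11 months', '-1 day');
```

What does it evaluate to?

`start of month` rewinds 2043-03-07 to 2043-03-01.
Adding +11 months to 2043-03-01 gives 2044-02-01.
Going back 1 day from 2044-02-01 reaches 2044-01-31 (last day of January, 31 days).

2044-01-31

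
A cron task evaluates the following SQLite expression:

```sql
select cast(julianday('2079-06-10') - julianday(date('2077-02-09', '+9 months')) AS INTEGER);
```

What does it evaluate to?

Adding +9 months to 2077-02-09 gives 2077-11-09.
21 days remain in November 2077 after the 9th (30 − 9).
Full months from December 2077 through May 2079 contribute their day counts.
Then 10 days into June 2079.
Total: 21 + 31 + 31 + 28 + 31 + 30 + 31 + 30 + 31 + 31 + 30 + 31 + 30 + 31 + 31 + 28 + 31 + 30 + 31 + 10 = 578.

578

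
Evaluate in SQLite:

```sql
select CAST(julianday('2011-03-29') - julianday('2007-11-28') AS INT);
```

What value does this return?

1217

2 days remain in November 2007 after the 28th (30 − 28).
Full months from December 2007 through February 2011 contribute their day counts.
Then 29 days into March 2011.
Total: 2 + 31 + 31 + 29 + 31 + 30 + 31 + 30 + 31 + 31 + 30 + 31 + 30 + 31 + 31 + 28 + 31 + 30 + 31 + 30 + 31 + 31 + 30 + 31 + 30 + 31 + 31 + 28 + 31 + 30 + 31 + 30 + 31 + 31 + 30 + 31 + 30 + 31 + 31 + 28 + 29 = 1217.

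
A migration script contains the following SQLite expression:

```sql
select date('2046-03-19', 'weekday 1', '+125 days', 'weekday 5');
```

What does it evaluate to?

2046-07-27

`weekday 1` advances to the next Monday; 2046-03-19 is already a Monday, so it stays at 2046-03-19.
Applying '+125 days' to 2046-03-19: counting 125 days forward gives 2046-07-22.
`weekday 5` advances to the next Friday; 2046-07-22 is a Sunday, so it moves forward to 2046-07-27.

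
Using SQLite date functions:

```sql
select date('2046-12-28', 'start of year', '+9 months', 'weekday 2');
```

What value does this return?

2046-10-02

`start of year` rewinds 2046-12-28 to 2046-01-01.
Adding +9 months to 2046-01-01 gives 2046-10-01.
`weekday 2` advances to the next Tuesday; 2046-10-01 is a Monday, so it moves forward to 2046-10-02.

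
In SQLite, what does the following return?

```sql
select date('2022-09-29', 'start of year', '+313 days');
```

`start of year` rewinds 2022-09-29 to 2022-01-01.
Applying '+313 days' to 2022-01-01: counting 313 days forward gives 2022-11-10.

2022-11-10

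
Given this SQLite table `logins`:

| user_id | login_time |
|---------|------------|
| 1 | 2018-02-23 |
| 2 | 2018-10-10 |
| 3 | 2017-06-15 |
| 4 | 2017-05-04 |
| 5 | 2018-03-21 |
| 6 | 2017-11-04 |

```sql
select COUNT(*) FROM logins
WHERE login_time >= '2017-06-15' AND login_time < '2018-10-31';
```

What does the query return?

5

Rows in [2017-06-15, 2018-10-31): 2018-02-23, 2018-10-10, 2017-06-15, 2018-03-21, 2017-11-04 → 5 rows.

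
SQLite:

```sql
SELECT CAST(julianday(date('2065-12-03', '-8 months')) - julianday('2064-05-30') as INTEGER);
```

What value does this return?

Adding -8 months to 2065-12-03 gives 2065-04-03.
1 day remains in May 2064 after the 30th (31 − 30).
Full months from June 2064 through March 2065 contribute their day counts.
Then 3 days into April 2065.
Total: 1 + 30 + 31 + 31 + 30 + 31 + 30 + 31 + 31 + 28 + 31 + 3 = 308.

308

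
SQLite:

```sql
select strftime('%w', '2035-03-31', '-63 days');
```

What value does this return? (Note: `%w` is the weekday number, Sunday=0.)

6

First apply '-63 days': 2035-03-31 → 2035-01-27.
2035-01-27 is a Saturday; with Sunday=0 that is 6.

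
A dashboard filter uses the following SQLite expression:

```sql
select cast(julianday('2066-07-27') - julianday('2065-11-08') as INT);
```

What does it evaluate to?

261

22 days remain in November 2065 after the 8th (30 − 8).
Full months from December 2065 through June 2066 contribute their day counts.
Then 27 days into July 2066.
Total: 22 + 31 + 31 + 28 + 31 + 30 + 31 + 30 + 27 = 261.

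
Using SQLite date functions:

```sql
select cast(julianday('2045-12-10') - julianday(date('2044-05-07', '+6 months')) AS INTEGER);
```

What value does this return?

Adding +6 months to 2044-05-07 gives 2044-11-07.
23 days remain in November 2044 after the 7th (30 − 7).
Full months from December 2044 through November 2045 contribute their day counts.
Then 10 days into December 2045.
Total: 23 + 31 + 31 + 28 + 31 + 30 + 31 + 30 + 31 + 31 + 30 + 31 + 30 + 10 = 398.

398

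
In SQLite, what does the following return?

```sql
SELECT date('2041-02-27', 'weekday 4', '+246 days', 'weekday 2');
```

2041-11-05

`weekday 4` advances to the next Thursday; 2041-02-27 is a Wednesday, so it moves forward to 2041-02-28.
Applying '+246 days' to 2041-02-28: counting 246 days forward gives 2041-11-01.
`weekday 2` advances to the next Tuesday; 2041-11-01 is a Friday, so it moves forward to 2041-11-05.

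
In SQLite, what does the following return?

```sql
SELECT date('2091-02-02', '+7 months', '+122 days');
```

2092-01-02

Adding +7 months to 2091-02-02 gives 2091-09-02.
Applying '+122 days' to 2091-09-02: counting 122 days forward gives 2092-01-02.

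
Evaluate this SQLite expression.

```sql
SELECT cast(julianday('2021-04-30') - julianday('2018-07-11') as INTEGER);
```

1024

20 days remain in July 2018 after the 11th (31 − 11).
Full months from August 2018 through March 2021 contribute their day counts.
Then 30 days into April 2021.
Total: 20 + 31 + 30 + 31 + 30 + 31 + 31 + 28 + 31 + 30 + 31 + 30 + 31 + 31 + 30 + 31 + 30 + 31 + 31 + 29 + 31 + 30 + 31 + 30 + 31 + 31 + 30 + 31 + 30 + 31 + 31 + 28 + 31 + 30 = 1024.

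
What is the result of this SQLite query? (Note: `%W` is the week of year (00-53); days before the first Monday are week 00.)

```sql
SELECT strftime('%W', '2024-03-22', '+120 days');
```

29

First apply '+120 days': 2024-03-22 → 2024-07-20.
2024-07-20 is a Saturday. SQLite's %W counts Mondays since the year started; the result is 29.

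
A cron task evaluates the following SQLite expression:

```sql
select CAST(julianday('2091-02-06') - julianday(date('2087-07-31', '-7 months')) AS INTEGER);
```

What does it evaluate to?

1498

Adding -7 months to 2087-07-31 gives 2086-12-31.
0 days remain in December 2086 after the 31st (31 − 31).
Full months from January 2087 through January 2091 contribute their day counts.
Then 6 days into February 2091.
Total: 0 + 31 + 28 + 31 + 30 + 31 + 30 + 31 + 31 + 30 + 31 + 30 + 31 + 31 + 29 + 31 + 30 + 31 + 30 + 31 + 31 + 30 + 31 + 30 + 31 + 31 + 28 + 31 + 30 + 31 + 30 + 31 + 31 + 30 + 31 + 30 + 31 + 31 + 28 + 31 + 30 + 31 + 30 + 31 + 31 + 30 + 31 + 30 + 31 + 31 + 6 = 1498.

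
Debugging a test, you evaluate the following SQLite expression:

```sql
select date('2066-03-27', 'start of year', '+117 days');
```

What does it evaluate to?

`start of year` rewinds 2066-03-27 to 2066-01-01.
Applying '+117 days' to 2066-01-01: counting 117 days forward gives 2066-04-28.

2066-04-28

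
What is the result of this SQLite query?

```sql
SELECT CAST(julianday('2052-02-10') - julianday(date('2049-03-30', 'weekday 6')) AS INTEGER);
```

1043

`weekday 6` advances to the next Saturday; 2049-03-30 is a Tuesday, so it moves forward to 2049-04-03.
27 days remain in April 2049 after the 3rd (30 − 3).
Full months from May 2049 through January 2052 contribute their day counts.
Then 10 days into February 2052.
Total: 27 + 31 + 30 + 31 + 31 + 30 + 31 + 30 + 31 + 31 + 28 + 31 + 30 + 31 + 30 + 31 + 31 + 30 + 31 + 30 + 31 + 31 + 28 + 31 + 30 + 31 + 30 + 31 + 31 + 30 + 31 + 30 + 31 + 31 + 10 = 1043.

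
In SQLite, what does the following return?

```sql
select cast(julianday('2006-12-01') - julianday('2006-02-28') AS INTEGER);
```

0 days remain in February 2006 after the 28th (28 − 28).
Full months from March 2006 through November 2006 contribute their day counts.
Then 1 day into December 2006.
Total: 0 + 31 + 30 + 31 + 30 + 31 + 31 + 30 + 31 + 30 + 1 = 276.

276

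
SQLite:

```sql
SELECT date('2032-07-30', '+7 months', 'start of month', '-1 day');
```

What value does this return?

Adding +7 months to 2032-07-30 targets 2033-02-30. February 2033 has only 28 days, so SQLite normalizes the 2-day overflow forward to 2033-03-02.
`start of month` rewinds 2033-03-02 to 2033-03-01.
Going back 1 day from 2033-03-01 reaches 2033-02-28 (last day of February, 28 days).

2033-02-28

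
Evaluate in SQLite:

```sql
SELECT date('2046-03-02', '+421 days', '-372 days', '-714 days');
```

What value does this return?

Applying '+421 days' to 2046-03-02: counting 421 days forward gives 2047-04-27.
Applying '-372 days' to 2047-04-27: counting 372 days back gives 2046-04-20.
Applying '-714 days' to 2046-04-20: counting 714 days back gives 2044-05-06.

2044-05-06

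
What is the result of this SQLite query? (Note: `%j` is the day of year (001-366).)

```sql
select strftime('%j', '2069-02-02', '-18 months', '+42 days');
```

256

First apply '-18 months', '+42 days': 2069-02-02 → 2067-09-13.
Day-of-year for 2067-09-13: days since 2067-01-01 inclusive = 256, zero-padded to 256.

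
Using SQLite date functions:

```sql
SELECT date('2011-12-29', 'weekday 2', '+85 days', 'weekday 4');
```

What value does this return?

2012-03-29

`weekday 2` advances to the next Tuesday; 2011-12-29 is a Thursday, so it moves forward to 2012-01-03.
Applying '+85 days' to 2012-01-03: counting 85 days forward gives 2012-03-28.
`weekday 4` advances to the next Thursday; 2012-03-28 is a Wednesday, so it moves forward to 2012-03-29.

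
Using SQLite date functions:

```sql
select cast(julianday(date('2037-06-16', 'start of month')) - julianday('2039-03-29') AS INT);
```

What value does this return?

-666

`start of month` rewinds 2037-06-16 to 2037-06-01.
29 days remain in June 2037 after the 1st (30 − 1).
Full months from July 2037 through February 2039 contribute their day counts.
Then 29 days into March 2039.
Total: 29 + 31 + 31 + 30 + 31 + 30 + 31 + 31 + 28 + 31 + 30 + 31 + 30 + 31 + 31 + 30 + 31 + 30 + 31 + 31 + 28 + 29 = 666.
The subtraction is earlier − later, so the result is −666 → -666.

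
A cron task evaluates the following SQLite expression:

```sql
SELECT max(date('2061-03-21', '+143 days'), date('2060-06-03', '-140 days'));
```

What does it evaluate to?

date('2061-03-21', '+143 days') → 2061-08-11.
date('2060-06-03', '-140 days') → 2060-01-15.
Later of the two is 2061-08-11.

2061-08-11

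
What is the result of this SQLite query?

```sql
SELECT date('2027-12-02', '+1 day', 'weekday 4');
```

Advancing 1 more day within December lands on 2027-12-03.
`weekday 4` advances to the next Thursday; 2027-12-03 is a Friday, so it moves forward to 2027-12-09.

2027-12-09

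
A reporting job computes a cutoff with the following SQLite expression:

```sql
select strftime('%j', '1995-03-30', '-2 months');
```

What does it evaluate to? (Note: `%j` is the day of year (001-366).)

030

First apply '-2 months': 1995-03-30 → 1995-01-30.
Day-of-year for 1995-01-30: days since 1995-01-01 inclusive = 30, zero-padded to 030.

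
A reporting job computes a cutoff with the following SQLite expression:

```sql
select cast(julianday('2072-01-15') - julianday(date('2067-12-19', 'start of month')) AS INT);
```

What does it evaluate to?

`start of month` rewinds 2067-12-19 to 2067-12-01.
30 days remain in December 2067 after the 1st (31 − 1).
Full months from January 2068 through December 2071 contribute their day counts.
Then 15 days into January 2072.
Total: 30 + 31 + 29 + 31 + 30 + 31 + 30 + 31 + 31 + 30 + 31 + 30 + 31 + 31 + 28 + 31 + 30 + 31 + 30 + 31 + 31 + 30 + 31 + 30 + 31 + 31 + 28 + 31 + 30 + 31 + 30 + 31 + 31 + 30 + 31 + 30 + 31 + 31 + 28 + 31 + 30 + 31 + 30 + 31 + 31 + 30 + 31 + 30 + 31 + 15 = 1506.

1506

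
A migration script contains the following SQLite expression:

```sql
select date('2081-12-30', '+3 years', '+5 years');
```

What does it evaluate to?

Adding +3 years to 2081-12-30 gives 2084-12-30.
Adding +5 years to 2084-12-30 gives 2089-12-30.

2089-12-30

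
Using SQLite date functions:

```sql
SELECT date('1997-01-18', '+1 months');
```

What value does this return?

Adding +1 month to 1997-01-18 gives 1997-02-18.

1997-02-18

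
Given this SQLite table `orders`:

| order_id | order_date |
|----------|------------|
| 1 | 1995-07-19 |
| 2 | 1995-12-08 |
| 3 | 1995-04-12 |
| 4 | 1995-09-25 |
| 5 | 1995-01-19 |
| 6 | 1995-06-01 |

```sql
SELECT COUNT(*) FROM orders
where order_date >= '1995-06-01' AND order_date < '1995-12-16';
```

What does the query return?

4

Rows in [1995-06-01, 1995-12-16): 1995-07-19, 1995-12-08, 1995-09-25, 1995-06-01 → 4 rows.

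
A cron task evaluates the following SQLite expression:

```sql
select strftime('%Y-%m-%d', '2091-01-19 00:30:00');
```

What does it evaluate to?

`%Y-%m-%d` extracts the ISO date: 2091-01-19.

2091-01-19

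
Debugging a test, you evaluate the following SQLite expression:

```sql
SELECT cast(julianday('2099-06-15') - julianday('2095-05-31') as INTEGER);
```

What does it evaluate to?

0 days remain in May 2095 after the 31st (31 − 31).
Full months from June 2095 through May 2099 contribute their day counts.
Then 15 days into June 2099.
Total: 0 + 30 + 31 + 31 + 30 + 31 + 30 + 31 + 31 + 29 + 31 + 30 + 31 + 30 + 31 + 31 + 30 + 31 + 30 + 31 + 31 + 28 + 31 + 30 + 31 + 30 + 31 + 31 + 30 + 31 + 30 + 31 + 31 + 28 + 31 + 30 + 31 + 30 + 31 + 31 + 30 + 31 + 30 + 31 + 31 + 28 + 31 + 30 + 31 + 15 = 1476.

1476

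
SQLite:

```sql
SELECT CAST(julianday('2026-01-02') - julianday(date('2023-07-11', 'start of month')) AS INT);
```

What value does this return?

`start of month` rewinds 2023-07-11 to 2023-07-01.
30 days remain in July 2023 after the 1st (31 − 1).
Full months from August 2023 through December 2025 contribute their day counts.
Then 2 days into January 2026.
Total: 30 + 31 + 30 + 31 + 30 + 31 + 31 + 29 + 31 + 30 + 31 + 30 + 31 + 31 + 30 + 31 + 30 + 31 + 31 + 28 + 31 + 30 + 31 + 30 + 31 + 31 + 30 + 31 + 30 + 31 + 2 = 916.

916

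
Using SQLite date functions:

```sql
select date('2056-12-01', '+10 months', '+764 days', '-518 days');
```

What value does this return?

2058-06-04

Adding +10 months to 2056-12-01 gives 2057-10-01.
Applying '+764 days' to 2057-10-01: counting 764 days forward gives 2059-11-04.
Applying '-518 days' to 2059-11-04: counting 518 days back gives 2058-06-04.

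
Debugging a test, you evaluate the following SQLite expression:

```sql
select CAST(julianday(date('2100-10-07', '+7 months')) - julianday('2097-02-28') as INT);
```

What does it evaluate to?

1528

Adding +7 months to 2100-10-07 gives 2101-05-07.
0 days remain in February 2097 after the 28th (28 − 28).
Full months from March 2097 through April 2101 contribute their day counts.
Then 7 days into May 2101.
Total: 0 + 31 + 30 + 31 + 30 + 31 + 31 + 30 + 31 + 30 + 31 + 31 + 28 + 31 + 30 + 31 + 30 + 31 + 31 + 30 + 31 + 30 + 31 + 31 + 28 + 31 + 30 + 31 + 30 + 31 + 31 + 30 + 31 + 30 + 31 + 31 + 28 + 31 + 30 + 31 + 30 + 31 + 31 + 30 + 31 + 30 + 31 + 31 + 28 + 31 + 30 + 7 = 1528.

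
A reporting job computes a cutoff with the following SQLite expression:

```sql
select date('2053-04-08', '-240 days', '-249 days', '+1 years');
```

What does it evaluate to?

2052-12-06

Applying '-240 days' to 2053-04-08: counting 240 days back gives 2052-08-11.
Applying '-249 days' to 2052-08-11: counting 249 days back gives 2051-12-06.
Adding +1 year to 2051-12-06 gives 2052-12-06.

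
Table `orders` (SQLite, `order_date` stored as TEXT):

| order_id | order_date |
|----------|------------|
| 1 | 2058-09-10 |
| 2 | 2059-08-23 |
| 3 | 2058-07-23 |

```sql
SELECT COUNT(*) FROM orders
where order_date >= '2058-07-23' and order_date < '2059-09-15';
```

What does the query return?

Rows in [2058-07-23, 2059-09-15): 2058-09-10, 2059-08-23, 2058-07-23 → 3 rows.

3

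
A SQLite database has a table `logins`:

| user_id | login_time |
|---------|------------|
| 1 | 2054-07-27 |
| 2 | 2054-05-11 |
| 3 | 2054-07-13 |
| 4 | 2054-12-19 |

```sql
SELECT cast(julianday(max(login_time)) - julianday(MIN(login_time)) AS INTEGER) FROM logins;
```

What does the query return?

MIN = 2054-05-11, MAX = 2054-12-19.
20 days remain in May 2054 after the 11th (31 − 11).
Full months from June 2054 through November 2054 contribute their day counts.
Then 19 days into December 2054.
Total: 20 + 30 + 31 + 31 + 30 + 31 + 30 + 19 = 222.

222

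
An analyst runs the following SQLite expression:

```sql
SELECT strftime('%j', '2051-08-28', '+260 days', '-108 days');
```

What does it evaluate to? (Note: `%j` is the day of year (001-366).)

First apply '+260 days', '-108 days': 2051-08-28 → 2052-01-27.
Day-of-year for 2052-01-27: days since 2052-01-01 inclusive = 27, zero-padded to 027.

027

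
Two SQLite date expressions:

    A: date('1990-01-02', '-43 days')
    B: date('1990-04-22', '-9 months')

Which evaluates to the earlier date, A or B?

B

A = 1989-11-20.
B = 1989-07-22.
B is earlier.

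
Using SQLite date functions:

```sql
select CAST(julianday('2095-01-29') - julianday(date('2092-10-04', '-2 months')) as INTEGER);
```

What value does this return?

Adding -2 months to 2092-10-04 gives 2092-08-04.
27 days remain in August 2092 after the 4th (31 − 4).
Full months from September 2092 through December 2094 contribute their day counts.
Then 29 days into January 2095.
Total: 27 + 30 + 31 + 30 + 31 + 31 + 28 + 31 + 30 + 31 + 30 + 31 + 31 + 30 + 31 + 30 + 31 + 31 + 28 + 31 + 30 + 31 + 30 + 31 + 31 + 30 + 31 + 30 + 31 + 29 = 908.

908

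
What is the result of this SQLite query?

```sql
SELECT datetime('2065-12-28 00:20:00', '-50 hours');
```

2065-12-25 22:20:00

-50 hours from 2065-12-28 00:20:00 is 2065-12-25 22:20:00 (crosses midnight).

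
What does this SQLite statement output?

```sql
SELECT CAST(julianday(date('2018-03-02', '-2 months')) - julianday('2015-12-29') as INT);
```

735

Adding -2 months to 2018-03-02 gives 2018-01-02.
2 days remain in December 2015 after the 29th (31 − 29).
Full months from January 2016 through December 2017 contribute their day counts.
Then 2 days into January 2018.
Total: 2 + 31 + 29 + 31 + 30 + 31 + 30 + 31 + 31 + 30 + 31 + 30 + 31 + 31 + 28 + 31 + 30 + 31 + 30 + 31 + 31 + 30 + 31 + 30 + 31 + 2 = 735.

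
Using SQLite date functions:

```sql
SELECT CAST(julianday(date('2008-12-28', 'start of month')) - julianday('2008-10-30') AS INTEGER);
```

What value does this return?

`start of month` rewinds 2008-12-28 to 2008-12-01.
1 day remains in October 2008 after the 30th (31 − 30).
November 2008: 30 days.
Then 1 day into December 2008.
Total: 1 + 30 + 1 = 32.

32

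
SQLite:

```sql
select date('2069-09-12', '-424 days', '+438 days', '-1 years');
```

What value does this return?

2068-09-26

Applying '-424 days' to 2069-09-12: counting 424 days back gives 2068-07-15.
Applying '+438 days' to 2068-07-15: counting 438 days forward gives 2069-09-26.
Adding -1 year to 2069-09-26 gives 2068-09-26.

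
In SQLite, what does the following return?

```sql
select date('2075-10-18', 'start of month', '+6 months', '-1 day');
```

2076-03-31

`start of month` rewinds 2075-10-18 to 2075-10-01.
Adding +6 months to 2075-10-01 gives 2076-04-01.
Going back 1 day from 2076-04-01 reaches 2076-03-31 (last day of March, 31 days).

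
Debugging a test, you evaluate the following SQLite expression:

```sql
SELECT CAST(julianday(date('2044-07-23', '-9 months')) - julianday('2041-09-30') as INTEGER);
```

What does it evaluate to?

753

Adding -9 months to 2044-07-23 gives 2043-10-23.
0 days remain in September 2041 after the 30th (30 − 30).
Full months from October 2041 through September 2043 contribute their day counts.
Then 23 days into October 2043.
Total: 0 + 31 + 30 + 31 + 31 + 28 + 31 + 30 + 31 + 30 + 31 + 31 + 30 + 31 + 30 + 31 + 31 + 28 + 31 + 30 + 31 + 30 + 31 + 31 + 30 + 23 = 753.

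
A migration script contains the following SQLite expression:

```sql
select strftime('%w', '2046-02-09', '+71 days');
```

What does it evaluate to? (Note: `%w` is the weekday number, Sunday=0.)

6

First apply '+71 days': 2046-02-09 → 2046-04-21.
2046-04-21 is a Saturday; with Sunday=0 that is 6.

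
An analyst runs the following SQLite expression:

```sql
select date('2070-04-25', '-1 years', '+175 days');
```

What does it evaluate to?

2069-10-17

Adding -1 year to 2070-04-25 gives 2069-04-25.
Applying '+175 days' to 2069-04-25: counting 175 days forward gives 2069-10-17.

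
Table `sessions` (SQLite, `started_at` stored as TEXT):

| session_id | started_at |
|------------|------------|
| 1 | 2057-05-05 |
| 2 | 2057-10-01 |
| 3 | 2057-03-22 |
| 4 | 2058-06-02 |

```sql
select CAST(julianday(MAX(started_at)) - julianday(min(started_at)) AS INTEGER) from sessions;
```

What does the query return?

MIN = 2057-03-22, MAX = 2058-06-02.
9 days remain in March 2057 after the 22nd (31 − 22).
Full months from April 2057 through May 2058 contribute their day counts.
Then 2 days into June 2058.
Total: 9 + 30 + 31 + 30 + 31 + 31 + 30 + 31 + 30 + 31 + 31 + 28 + 31 + 30 + 31 + 2 = 437.

437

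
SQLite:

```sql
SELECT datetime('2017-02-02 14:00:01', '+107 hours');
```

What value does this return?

+107 hours from 2017-02-02 14:00:01 is 2017-02-07 01:00:01 (crosses midnight).

2017-02-07 01:00:01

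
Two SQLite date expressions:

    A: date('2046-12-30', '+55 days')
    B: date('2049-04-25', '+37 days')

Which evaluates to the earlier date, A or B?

A

A = 2047-02-23.
B = 2049-06-01.
A is earlier.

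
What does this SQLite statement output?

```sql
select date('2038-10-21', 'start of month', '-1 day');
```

2038-09-30

`start of month` rewinds 2038-10-21 to 2038-10-01.
Going back 1 day from 2038-10-01 reaches 2038-09-30 (last day of September, 30 days).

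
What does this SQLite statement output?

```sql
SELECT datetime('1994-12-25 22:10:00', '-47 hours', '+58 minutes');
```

-47 hours from 1994-12-25 22:10:00 is 1994-12-23 23:10:00 (crosses midnight).
+58 minutes from 1994-12-23 23:10:00 is 1994-12-24 00:08:00.

1994-12-24 00:08:00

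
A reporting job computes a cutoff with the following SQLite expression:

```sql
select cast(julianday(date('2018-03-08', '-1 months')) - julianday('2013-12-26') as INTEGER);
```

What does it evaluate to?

1505

Adding -1 month to 2018-03-08 gives 2018-02-08.
5 days remain in December 2013 after the 26th (31 − 26).
Full months from January 2014 through January 2018 contribute their day counts.
Then 8 days into February 2018.
Total: 5 + 31 + 28 + 31 + 30 + 31 + 30 + 31 + 31 + 30 + 31 + 30 + 31 + 31 + 28 + 31 + 30 + 31 + 30 + 31 + 31 + 30 + 31 + 30 + 31 + 31 + 29 + 31 + 30 + 31 + 30 + 31 + 31 + 30 + 31 + 30 + 31 + 31 + 28 + 31 + 30 + 31 + 30 + 31 + 31 + 30 + 31 + 30 + 31 + 31 + 8 = 1505.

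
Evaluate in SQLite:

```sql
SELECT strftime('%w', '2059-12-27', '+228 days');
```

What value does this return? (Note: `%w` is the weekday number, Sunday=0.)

First apply '+228 days': 2059-12-27 → 2060-08-11.
2060-08-11 is a Wednesday; with Sunday=0 that is 3.

3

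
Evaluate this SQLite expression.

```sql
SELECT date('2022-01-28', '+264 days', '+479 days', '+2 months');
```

2024-04-10

Applying '+264 days' to 2022-01-28: counting 264 days forward gives 2022-10-19.
Applying '+479 days' to 2022-10-19: counting 479 days forward gives 2024-02-10.
Adding +2 months to 2024-02-10 gives 2024-04-10.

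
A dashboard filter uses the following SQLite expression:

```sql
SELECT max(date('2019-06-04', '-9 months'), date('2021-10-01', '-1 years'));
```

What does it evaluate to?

date('2019-06-04', '-9 months') → 2018-09-04.
date('2021-10-01', '-1 years') → 2020-10-01.
Later of the two is 2020-10-01.

2020-10-01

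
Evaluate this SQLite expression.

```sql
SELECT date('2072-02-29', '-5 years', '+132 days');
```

Adding -5 years to 2072-02-29 targets 2067-02-29, but 2067 is not a leap year, so SQLite normalizes to 2067-03-01.
Applying '+132 days' to 2067-03-01: counting 132 days forward gives 2067-07-11.

2067-07-11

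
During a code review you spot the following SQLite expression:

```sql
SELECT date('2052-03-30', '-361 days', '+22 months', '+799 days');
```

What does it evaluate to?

Applying '-361 days' to 2052-03-30: counting 361 days back gives 2051-04-04.
Adding +22 months to 2051-04-04 gives 2053-02-04.
Applying '+799 days' to 2053-02-04: counting 799 days forward gives 2055-04-14.

2055-04-14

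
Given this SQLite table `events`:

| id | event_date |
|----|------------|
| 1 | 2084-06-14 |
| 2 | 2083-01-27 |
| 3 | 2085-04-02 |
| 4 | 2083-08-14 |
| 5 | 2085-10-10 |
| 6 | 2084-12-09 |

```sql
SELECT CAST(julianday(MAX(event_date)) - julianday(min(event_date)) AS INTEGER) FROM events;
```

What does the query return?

MIN = 2083-01-27, MAX = 2085-10-10.
4 days remain in January 2083 after the 27th (31 − 27).
Full months from February 2083 through September 2085 contribute their day counts.
Then 10 days into October 2085.
Total: 4 + 28 + 31 + 30 + 31 + 30 + 31 + 31 + 30 + 31 + 30 + 31 + 31 + 29 + 31 + 30 + 31 + 30 + 31 + 31 + 30 + 31 + 30 + 31 + 31 + 28 + 31 + 30 + 31 + 30 + 31 + 31 + 30 + 10 = 987.

987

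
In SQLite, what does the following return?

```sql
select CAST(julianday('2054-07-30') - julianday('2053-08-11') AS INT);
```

20 days remain in August 2053 after the 11th (31 − 11).
Full months from September 2053 through June 2054 contribute their day counts.
Then 30 days into July 2054.
Total: 20 + 30 + 31 + 30 + 31 + 31 + 28 + 31 + 30 + 31 + 30 + 30 = 353.

353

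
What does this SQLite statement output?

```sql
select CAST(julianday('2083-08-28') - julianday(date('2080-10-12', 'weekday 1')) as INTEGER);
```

1048

`weekday 1` advances to the next Monday; 2080-10-12 is a Saturday, so it moves forward to 2080-10-14.
17 days remain in October 2080 after the 14th (31 − 14).
Full months from November 2080 through July 2083 contribute their day counts.
Then 28 days into August 2083.
Total: 17 + 30 + 31 + 31 + 28 + 31 + 30 + 31 + 30 + 31 + 31 + 30 + 31 + 30 + 31 + 31 + 28 + 31 + 30 + 31 + 30 + 31 + 31 + 30 + 31 + 30 + 31 + 31 + 28 + 31 + 30 + 31 + 30 + 31 + 28 = 1048.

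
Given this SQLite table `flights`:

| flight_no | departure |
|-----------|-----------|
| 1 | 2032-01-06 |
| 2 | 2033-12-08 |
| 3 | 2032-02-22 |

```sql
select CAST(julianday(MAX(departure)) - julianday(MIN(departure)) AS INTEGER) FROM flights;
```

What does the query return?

MIN = 2032-01-06, MAX = 2033-12-08.
25 days remain in January 2032 after the 6th (31 − 6).
Full months from February 2032 through November 2033 contribute their day counts.
Then 8 days into December 2033.
Total: 25 + 29 + 31 + 30 + 31 + 30 + 31 + 31 + 30 + 31 + 30 + 31 + 31 + 28 + 31 + 30 + 31 + 30 + 31 + 31 + 30 + 31 + 30 + 8 = 702.

702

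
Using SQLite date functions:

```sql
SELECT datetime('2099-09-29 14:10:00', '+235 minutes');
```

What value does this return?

2099-09-29 18:05:00

235 minutes = 3h 55m; +235 minutes from 2099-09-29 14:10:00 is 2099-09-29 18:05:00.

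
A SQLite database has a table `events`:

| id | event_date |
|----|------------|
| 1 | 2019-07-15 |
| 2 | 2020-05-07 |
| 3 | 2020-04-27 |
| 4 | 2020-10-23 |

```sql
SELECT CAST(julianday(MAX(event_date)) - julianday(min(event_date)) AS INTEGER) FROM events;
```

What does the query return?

466

MIN = 2019-07-15, MAX = 2020-10-23.
16 days remain in July 2019 after the 15th (31 − 15).
Full months from August 2019 through September 2020 contribute their day counts.
Then 23 days into October 2020.
Total: 16 + 31 + 30 + 31 + 30 + 31 + 31 + 29 + 31 + 30 + 31 + 30 + 31 + 31 + 30 + 23 = 466.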